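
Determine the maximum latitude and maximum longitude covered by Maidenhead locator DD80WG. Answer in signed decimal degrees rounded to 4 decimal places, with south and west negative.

-59.7083, -102.0833

Field D=3, D=3: +3·20° lon, +3·10° lat → SW at lon -120°, lat -60°.
Square 8, 0: +8·2° lon, +0·1° lat → SW at lon -104°, lat -60°.
Subsquare w=22, g=6: +22·0.0833333° lon, +6·0.0416667° lat → SW at lon -102.167°, lat -59.75°.
Cell spans 0.0833333° lon × 0.0416667° lat. NE corner is SW corner plus one full cell.
latitude -59.7083, longitude -102.0833.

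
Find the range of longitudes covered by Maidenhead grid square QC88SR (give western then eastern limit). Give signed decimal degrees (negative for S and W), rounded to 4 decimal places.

Field Q=16, C=2: +16·20° lon, +2·10° lat → SW at lon 140°, lat -70°.
Square 8, 8: +8·2° lon, +8·1° lat → SW at lon 156°, lat -62°.
Subsquare s=18, r=17: +18·0.0833333° lon, +17·0.0416667° lat → SW at lon 157.5°, lat -61.2917°.
Cell spans 0.0833333° lon × 0.0416667° lat.
west 157.5000, east 157.5833.

157.5000, 157.5833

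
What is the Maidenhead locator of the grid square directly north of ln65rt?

Latitude subsquare t = 19; +1 → 20 = u.
The longitude characters are unchanged.

LN65ru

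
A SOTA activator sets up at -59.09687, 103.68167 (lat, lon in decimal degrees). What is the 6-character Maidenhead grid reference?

Add 180° to longitude and 90° to latitude: 283.6817, 30.9031.
Field: lon ⌊283.6817/20⌋ = 14 → O; lat ⌊30.9031/10⌋ = 3 → D.
Square: lon ⌊3.6817/2⌋ = 1; lat ⌊0.9031/1⌋ = 0.
Subsquare: lon ⌊1.6817/0.0833333⌋ = 20 → u; lat ⌊0.9031/0.0416667⌋ = 21 → v.

OD10uv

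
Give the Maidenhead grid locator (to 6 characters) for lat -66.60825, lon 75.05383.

MC73mj

Shift to the Maidenhead origin (180°W, 90°S): lon 255.0538, lat 23.3918.
Field: 255.0538/20 → 12 → M, 23.3918/10 → 2 → C; chars MC.
Square: 15.0538/2 → 7, 3.3918/1 → 3; chars 73.
Subsquare: 1.0538/0.0833333 → 12 → m, 0.3918/0.0416667 → 9 → j; chars mj.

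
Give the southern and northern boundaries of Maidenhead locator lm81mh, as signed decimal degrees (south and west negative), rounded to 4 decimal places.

Field L=11, M=12: +11·20° lon, +12·10° lat → SW at lon 40°, lat 30°.
Square 8, 1: +8·2° lon, +1·1° lat → SW at lon 56°, lat 31°.
Subsquare m=12, h=7: +12·0.0833333° lon, +7·0.0416667° lat → SW at lon 57°, lat 31.2917°.
Cell spans 0.0833333° lon × 0.0416667° lat.
south 31.2917, north 31.3333.

31.2917, 31.3333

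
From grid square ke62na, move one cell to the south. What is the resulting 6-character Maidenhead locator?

Latitude subsquare a = 0; −1 → -1, wraps to 23 = x, carry into square.
Latitude square 2; −1 → 1.
The longitude characters are unchanged.

KE61nx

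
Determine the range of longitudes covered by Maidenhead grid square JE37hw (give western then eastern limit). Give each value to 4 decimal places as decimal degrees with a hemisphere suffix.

Field J=9, E=4: +9·20° lon, +4·10° lat → SW at lon 0°, lat -50°.
Square 3, 7: +3·2° lon, +7·1° lat → SW at lon 6°, lat -43°.
Subsquare h=7, w=22: +7·0.0833333° lon, +22·0.0416667° lat → SW at lon 6.58333°, lat -42.0833°.
Cell spans 0.0833333° lon × 0.0416667° lat.
west 6.5833° E, east 6.6667° E.

6.5833° E, 6.6667° E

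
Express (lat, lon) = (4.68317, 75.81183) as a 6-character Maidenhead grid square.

Shift to the Maidenhead origin (180°W, 90°S): lon 255.8118, lat 94.6832.
Field: lon ⌊255.8118/20⌋ = 12 → M; lat ⌊94.6832/10⌋ = 9 → J.
Square: lon ⌊15.8118/2⌋ = 7; lat ⌊4.6832/1⌋ = 4.
Subsquare: lon ⌊1.8118/0.0833333⌋ = 21 → v; lat ⌊0.6832/0.0416667⌋ = 16 → q.

MJ74vq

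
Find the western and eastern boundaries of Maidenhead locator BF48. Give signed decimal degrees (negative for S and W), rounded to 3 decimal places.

-152.000, -150.000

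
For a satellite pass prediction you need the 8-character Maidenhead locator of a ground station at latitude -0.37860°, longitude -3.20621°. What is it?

Shift to the Maidenhead origin (180°W, 90°S): lon 176.79379, lat 89.62140.
Field: 176.79379/20 → 8 → I, 89.62140/10 → 8 → I; chars II.
Square: 16.79379/2 → 8, 9.62140/1 → 9; chars 89.
Subsquare: 0.79379/0.0833333 → 9 → j, 0.62140/0.0416667 → 14 → o; chars jo.
Extended square: 0.04379/0.00833333 → 5, 0.03807/0.00416667 → 9; chars 59.

II89jo59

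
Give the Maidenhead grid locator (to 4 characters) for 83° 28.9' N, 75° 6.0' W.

FR23

Add 180° to longitude and 90° to latitude: 104.90, 173.48.
Field: 104.90/20 → 5 → F, 173.48/10 → 17 → R; chars FR.
Square: 4.90/2 → 2, 3.48/1 → 3; chars 23.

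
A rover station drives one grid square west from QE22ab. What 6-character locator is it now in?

QE12xb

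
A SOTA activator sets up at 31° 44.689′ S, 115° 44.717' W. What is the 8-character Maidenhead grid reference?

Add 180° to longitude and 90° to latitude: 64.25472, 58.25518.
Field (20°×10°, letters A–R): lon ⌊64.25472/20⌋ = 3 → D; lat ⌊58.25518/10⌋ = 5 → F.
Square (2°×1°, digits 0–9): lon ⌊4.25472/2⌋ = 2; lat ⌊8.25518/1⌋ = 8.
Subsquare (5′×2.5′, letters a–x): lon ⌊0.25472/0.0833333⌋ = 3 → d; lat ⌊0.25518/0.0416667⌋ = 6 → g.
Extended square (30″×15″, digits 0–9): lon ⌊0.00472/0.00833333⌋ = 0; lat ⌊0.00518/0.00416667⌋ = 1.

DF28dg01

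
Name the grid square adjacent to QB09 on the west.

Longitude square 0; −1 → -1, wraps to 9, carry into field.
Longitude field Q = 16; −1 → 15 = P.
The latitude characters are unchanged.

PB99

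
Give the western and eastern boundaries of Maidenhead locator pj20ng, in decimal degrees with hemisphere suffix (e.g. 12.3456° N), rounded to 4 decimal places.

125.0833° E, 125.1667° E

Field P=15, J=9: +15·20° lon, +9·10° lat → SW at lon 120°, lat 0°.
Square 2, 0: +2·2° lon, +0·1° lat → SW at lon 124°, lat 0°.
Subsquare n=13, g=6: +13·0.0833333° lon, +6·0.0416667° lat → SW at lon 125.083°, lat 0.25°.
Cell spans 0.0833333° lon × 0.0416667° lat.
west 125.0833° E, east 125.1667° E.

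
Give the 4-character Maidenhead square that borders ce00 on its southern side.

Latitude square 0; −1 → -1, wraps to 9, carry into field.
Latitude field E = 4; −1 → 3 = D.
The longitude characters are unchanged.

CD09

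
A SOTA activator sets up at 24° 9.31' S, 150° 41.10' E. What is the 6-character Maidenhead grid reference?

QG55iu

Add 180° to longitude and 90° to latitude: 330.6850, 65.8448.
Field (20°×10°, letters A–R): lon ⌊330.6850/20⌋ = 16 → Q; lat ⌊65.8448/10⌋ = 6 → G.
Square (2°×1°, digits 0–9): lon ⌊10.6850/2⌋ = 5; lat ⌊5.8448/1⌋ = 5.
Subsquare (5′×2.5′, letters a–x): lon ⌊0.6850/0.0833333⌋ = 8 → i; lat ⌊0.8448/0.0416667⌋ = 20 → u.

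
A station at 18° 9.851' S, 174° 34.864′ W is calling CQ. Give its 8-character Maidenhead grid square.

Shift to the Maidenhead origin (180°W, 90°S): lon 5.41893, lat 71.83582.
Field: lon ⌊5.41893/20⌋ = 0 → A; lat ⌊71.83582/10⌋ = 7 → H.
Square: lon ⌊5.41893/2⌋ = 2; lat ⌊1.83582/1⌋ = 1.
Subsquare: lon ⌊1.41893/0.0833333⌋ = 17 → r; lat ⌊0.83582/0.0416667⌋ = 20 → u.
Extended square: lon ⌊0.00227/0.00833333⌋ = 0; lat ⌊0.00248/0.00416667⌋ = 0.

AH21ru00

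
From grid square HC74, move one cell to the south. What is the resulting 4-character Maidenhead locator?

HC73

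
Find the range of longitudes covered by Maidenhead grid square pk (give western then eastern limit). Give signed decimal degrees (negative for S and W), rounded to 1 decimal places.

120.0, 140.0

Field P=15, K=10: +15·20° lon, +10·10° lat → SW at lon 120°, lat 10°.
Cell spans 20° lon × 10° lat.
west 120.0, east 140.0.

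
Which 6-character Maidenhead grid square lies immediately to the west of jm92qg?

JM92pg

Longitude subsquare q = 16; −1 → 15 = p.
The latitude characters are unchanged.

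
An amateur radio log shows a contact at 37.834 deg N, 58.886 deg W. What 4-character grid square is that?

GM07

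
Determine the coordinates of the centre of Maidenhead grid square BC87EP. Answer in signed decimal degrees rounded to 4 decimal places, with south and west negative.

-62.3542, -143.6250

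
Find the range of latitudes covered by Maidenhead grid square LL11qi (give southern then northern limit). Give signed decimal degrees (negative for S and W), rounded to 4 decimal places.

Field L=11, L=11: +11·20° lon, +11·10° lat → SW at lon 40°, lat 20°.
Square 1, 1: +1·2° lon, +1·1° lat → SW at lon 42°, lat 21°.
Subsquare q=16, i=8: +16·0.0833333° lon, +8·0.0416667° lat → SW at lon 43.3333°, lat 21.3333°.
Cell spans 0.0833333° lon × 0.0416667° lat.
south 21.3333, north 21.3750.

21.3333, 21.3750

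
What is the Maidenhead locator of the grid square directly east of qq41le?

QQ41me

Longitude subsquare l = 11; +1 → 12 = m.
The latitude characters are unchanged.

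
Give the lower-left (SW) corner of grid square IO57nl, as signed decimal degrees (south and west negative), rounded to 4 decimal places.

Field I=8, O=14: +8·20° lon, +14·10° lat → SW at lon -20°, lat 50°.
Square 5, 7: +5·2° lon, +7·1° lat → SW at lon -10°, lat 57°.
Subsquare n=13, l=11: +13·0.0833333° lon, +11·0.0416667° lat → SW at lon -8.91667°, lat 57.4583°.
latitude 57.4583, longitude -8.9167.

57.4583, -8.9167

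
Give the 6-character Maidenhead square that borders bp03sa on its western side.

Longitude subsquare s = 18; −1 → 17 = r.
The latitude characters are unchanged.

BP03ra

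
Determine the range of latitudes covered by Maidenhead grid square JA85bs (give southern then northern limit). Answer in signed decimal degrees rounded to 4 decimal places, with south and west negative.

-84.2500, -84.2083

Field J=9, A=0: +9·20° lon, +0·10° lat → SW at lon 0°, lat -90°.
Square 8, 5: +8·2° lon, +5·1° lat → SW at lon 16°, lat -85°.
Subsquare b=1, s=18: +1·0.0833333° lon, +18·0.0416667° lat → SW at lon 16.0833°, lat -84.25°.
Cell spans 0.0833333° lon × 0.0416667° lat.
south -84.2500, north -84.2083.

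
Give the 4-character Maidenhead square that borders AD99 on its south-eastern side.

Longitude square 9; +1 → 10, wraps to 0, carry into field.
Longitude field A = 0; +1 → 1 = B.
Latitude square 9; −1 → 8.

BD08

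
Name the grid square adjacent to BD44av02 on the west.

Longitude extended square 0; −1 → -1, wraps to 9, carry into subsquare.
Longitude subsquare a = 0; −1 → -1, wraps to 23 = x, carry into square.
Longitude square 4; −1 → 3.
The latitude characters are unchanged.

BD34xv92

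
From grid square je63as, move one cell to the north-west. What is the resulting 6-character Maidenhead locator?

JE53xt

Longitude subsquare a = 0; −1 → -1, wraps to 23 = x, carry into square.
Longitude square 6; −1 → 5.
Latitude subsquare s = 18; +1 → 19 = t.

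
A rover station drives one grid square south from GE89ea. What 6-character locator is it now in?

Latitude subsquare a = 0; −1 → -1, wraps to 23 = x, carry into square.
Latitude square 9; −1 → 8.
The longitude characters are unchanged.

GE88ex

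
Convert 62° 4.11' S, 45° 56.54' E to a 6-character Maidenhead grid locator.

Add 180° to longitude and 90° to latitude: 225.9423, 27.9315.
Field (20°×10°, letters A–R): 225.9423/20 → 11 → L, 27.9315/10 → 2 → C; chars LC.
Square (2°×1°, digits 0–9): 5.9423/2 → 2, 7.9315/1 → 7; chars 27.
Subsquare (5′×2.5′, letters a–x): 1.9423/0.0833333 → 23 → x, 0.9315/0.0416667 → 22 → w; chars xw.

LC27xw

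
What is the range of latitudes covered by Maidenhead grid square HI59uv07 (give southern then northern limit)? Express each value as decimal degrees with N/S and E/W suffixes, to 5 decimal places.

0.09583° S, 0.09167° S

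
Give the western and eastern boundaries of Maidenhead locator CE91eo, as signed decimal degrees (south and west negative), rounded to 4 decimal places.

Field C=2, E=4: +2·20° lon, +4·10° lat → SW at lon -140°, lat -50°.
Square 9, 1: +9·2° lon, +1·1° lat → SW at lon -122°, lat -49°.
Subsquare e=4, o=14: +4·0.0833333° lon, +14·0.0416667° lat → SW at lon -121.667°, lat -48.4167°.
Cell spans 0.0833333° lon × 0.0416667° lat.
west -121.6667, east -121.5833.

-121.6667, -121.5833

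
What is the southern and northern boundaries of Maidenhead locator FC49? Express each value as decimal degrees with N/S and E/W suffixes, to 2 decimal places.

61.00° S, 60.00° S

Field F=5, C=2: +5·20° lon, +2·10° lat → SW at lon -80°, lat -70°.
Square 4, 9: +4·2° lon, +9·1° lat → SW at lon -72°, lat -61°.
Cell spans 2° lon × 1° lat.
south 61.00° S, north 60.00° S.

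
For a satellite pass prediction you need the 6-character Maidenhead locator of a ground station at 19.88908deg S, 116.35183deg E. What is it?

OH80ec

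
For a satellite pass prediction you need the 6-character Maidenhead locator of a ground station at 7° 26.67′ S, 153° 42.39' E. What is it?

Add 180° to longitude and 90° to latitude: 333.7065, 82.5555.
Field: lon ⌊333.7065/20⌋ = 16 → Q; lat ⌊82.5555/10⌋ = 8 → I.
Square: lon ⌊13.7065/2⌋ = 6; lat ⌊2.5555/1⌋ = 2.
Subsquare: lon ⌊1.7065/0.0833333⌋ = 20 → u; lat ⌊0.5555/0.0416667⌋ = 13 → n.

QI62un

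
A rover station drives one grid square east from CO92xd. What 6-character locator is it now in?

DO02ad

Longitude subsquare x = 23; +1 → 24, wraps to 0 = a, carry into square.
Longitude square 9; +1 → 10, wraps to 0, carry into field.
Longitude field C = 2; +1 → 3 = D.
The latitude characters are unchanged.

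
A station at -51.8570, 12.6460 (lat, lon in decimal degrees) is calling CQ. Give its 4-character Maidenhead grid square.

JD68

Offset from 180°W / 90°S: lon 192.65°, lat 38.14°.
Field: 192.65/20 → 9 → J, 38.14/10 → 3 → D; chars JD.
Square: 12.65/2 → 6, 8.14/1 → 8; chars 68.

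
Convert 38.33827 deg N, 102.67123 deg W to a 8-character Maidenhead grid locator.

Offset from 180°W / 90°S: lon 77.32877°, lat 128.33827°.
Field: 77.32877/20 → 3 → D, 128.33827/10 → 12 → M; chars DM.
Square: 17.32877/2 → 8, 8.33827/1 → 8; chars 88.
Subsquare: 1.32877/0.0833333 → 15 → p, 0.33827/0.0416667 → 8 → i; chars pi.
Extended square: 0.07877/0.00833333 → 9, 0.00494/0.00416667 → 1; chars 91.

DM88pi91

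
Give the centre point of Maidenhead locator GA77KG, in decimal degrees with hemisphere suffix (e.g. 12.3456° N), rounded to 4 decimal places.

Field G=6, A=0: +6·20° lon, +0·10° lat → SW at lon -60°, lat -90°.
Square 7, 7: +7·2° lon, +7·1° lat → SW at lon -46°, lat -83°.
Subsquare k=10, g=6: +10·0.0833333° lon, +6·0.0416667° lat → SW at lon -45.1667°, lat -82.75°.
Cell spans 0.0833333° lon × 0.0416667° lat. Centre is SW corner plus half of each.
latitude 82.7292° S, longitude 45.1250° W.

82.7292° S, 45.1250° W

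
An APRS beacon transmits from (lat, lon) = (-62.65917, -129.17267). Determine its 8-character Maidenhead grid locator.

Offset from 180°W / 90°S: lon 50.82733°, lat 27.34083°.
Field: 50.82733/20 → 2 → C, 27.34083/10 → 2 → C; chars CC.
Square: 10.82733/2 → 5, 7.34083/1 → 7; chars 57.
Subsquare: 0.82733/0.0833333 → 9 → j, 0.34083/0.0416667 → 8 → i; chars ji.
Extended square: 0.07733/0.00833333 → 9, 0.00750/0.00416667 → 1; chars 91.

CC57ji91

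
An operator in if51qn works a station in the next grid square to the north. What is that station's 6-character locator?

IF51qo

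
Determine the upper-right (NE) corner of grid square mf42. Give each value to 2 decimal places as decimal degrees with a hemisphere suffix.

Field M=12, F=5: +12·20° lon, +5·10° lat → SW at lon 60°, lat -40°.
Square 4, 2: +4·2° lon, +2·1° lat → SW at lon 68°, lat -38°.
Cell spans 2° lon × 1° lat. NE corner is SW corner plus one full cell.
latitude 37.00° S, longitude 70.00° E.

37.00° S, 70.00° E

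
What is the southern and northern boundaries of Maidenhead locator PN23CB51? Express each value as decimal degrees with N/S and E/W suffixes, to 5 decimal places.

Field P=15, N=13: +15·20° lon, +13·10° lat → SW at lon 120°, lat 40°.
Square 2, 3: +2·2° lon, +3·1° lat → SW at lon 124°, lat 43°.
Subsquare c=2, b=1: +2·0.0833333° lon, +1·0.0416667° lat → SW at lon 124.167°, lat 43.0417°.
Extended square 5, 1: +5·0.00833333° lon, +1·0.00416667° lat → SW at lon 124.208°, lat 43.0458°.
Cell spans 0.00833333° lon × 0.00416667° lat.
south 43.04583° N, north 43.05000° N.

43.04583° N, 43.05000° N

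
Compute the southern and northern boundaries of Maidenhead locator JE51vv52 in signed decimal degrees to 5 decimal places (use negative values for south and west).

-48.11667, -48.11250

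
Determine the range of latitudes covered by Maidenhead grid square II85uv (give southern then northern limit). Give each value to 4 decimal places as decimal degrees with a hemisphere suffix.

Field I=8, I=8: +8·20° lon, +8·10° lat → SW at lon -20°, lat -10°.
Square 8, 5: +8·2° lon, +5·1° lat → SW at lon -4°, lat -5°.
Subsquare u=20, v=21: +20·0.0833333° lon, +21·0.0416667° lat → SW at lon -2.33333°, lat -4.125°.
Cell spans 0.0833333° lon × 0.0416667° lat.
south 4.1250° S, north 4.0833° S.

4.1250° S, 4.0833° S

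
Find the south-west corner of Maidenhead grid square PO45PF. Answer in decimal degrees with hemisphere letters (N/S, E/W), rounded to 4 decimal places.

55.2083° N, 129.2500° E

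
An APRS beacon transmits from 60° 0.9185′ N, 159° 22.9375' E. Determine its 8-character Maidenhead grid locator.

QP90qa53

Add 180° to longitude and 90° to latitude: 339.38229, 150.01531.
Field (20°×10°, letters A–R): 339.38229/20 → 16 → Q, 150.01531/10 → 15 → P; chars QP.
Square (2°×1°, digits 0–9): 19.38229/2 → 9, 0.01531/1 → 0; chars 90.
Subsquare (5′×2.5′, letters a–x): 1.38229/0.0833333 → 16 → q, 0.01531/0.0416667 → 0 → a; chars qa.
Extended square (30″×15″, digits 0–9): 0.04896/0.00833333 → 5, 0.01531/0.00416667 → 3; chars 53.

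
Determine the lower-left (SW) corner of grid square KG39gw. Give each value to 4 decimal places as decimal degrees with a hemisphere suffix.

Field K=10, G=6: +10·20° lon, +6·10° lat → SW at lon 20°, lat -30°.
Square 3, 9: +3·2° lon, +9·1° lat → SW at lon 26°, lat -21°.
Subsquare g=6, w=22: +6·0.0833333° lon, +22·0.0416667° lat → SW at lon 26.5°, lat -20.0833°.
latitude 20.0833° S, longitude 26.5000° E.

20.0833° S, 26.5000° E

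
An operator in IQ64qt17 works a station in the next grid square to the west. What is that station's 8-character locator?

IQ64qt07

Longitude extended square 1; −1 → 0.
The latitude characters are unchanged.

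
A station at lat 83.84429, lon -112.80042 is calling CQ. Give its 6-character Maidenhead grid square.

DR33ou

Add 180° to longitude and 90° to latitude: 67.1996, 173.8443.
Field: lon ⌊67.1996/20⌋ = 3 → D; lat ⌊173.8443/10⌋ = 17 → R.
Square: lon ⌊7.1996/2⌋ = 3; lat ⌊3.8443/1⌋ = 3.
Subsquare: lon ⌊1.1996/0.0833333⌋ = 14 → o; lat ⌊0.8443/0.0416667⌋ = 20 → u.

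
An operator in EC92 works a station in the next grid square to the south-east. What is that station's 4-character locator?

Longitude square 9; +1 → 10, wraps to 0, carry into field.
Longitude field E = 4; +1 → 5 = F.
Latitude square 2; −1 → 1.

FC01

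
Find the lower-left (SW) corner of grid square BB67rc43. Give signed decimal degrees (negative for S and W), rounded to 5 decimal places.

-72.90417, -146.55000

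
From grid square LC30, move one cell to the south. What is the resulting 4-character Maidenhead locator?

Latitude square 0; −1 → -1, wraps to 9, carry into field.
Latitude field C = 2; −1 → 1 = B.
The longitude characters are unchanged.

LB39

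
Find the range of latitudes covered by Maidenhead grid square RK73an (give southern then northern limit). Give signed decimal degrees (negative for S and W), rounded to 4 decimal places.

13.5417, 13.5833

Field R=17, K=10: +17·20° lon, +10·10° lat → SW at lon 160°, lat 10°.
Square 7, 3: +7·2° lon, +3·1° lat → SW at lon 174°, lat 13°.
Subsquare a=0, n=13: +0·0.0833333° lon, +13·0.0416667° lat → SW at lon 174°, lat 13.5417°.
Cell spans 0.0833333° lon × 0.0416667° lat.
south 13.5417, north 13.5833.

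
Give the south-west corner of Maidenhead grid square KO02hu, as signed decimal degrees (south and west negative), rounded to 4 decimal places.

52.8333, 20.5833

Field K=10, O=14: +10·20° lon, +14·10° lat → SW at lon 20°, lat 50°.
Square 0, 2: +0·2° lon, +2·1° lat → SW at lon 20°, lat 52°.
Subsquare h=7, u=20: +7·0.0833333° lon, +20·0.0416667° lat → SW at lon 20.5833°, lat 52.8333°.
latitude 52.8333, longitude 20.5833.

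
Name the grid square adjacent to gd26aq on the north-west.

GD16xr

Longitude subsquare a = 0; −1 → -1, wraps to 23 = x, carry into square.
Longitude square 2; −1 → 1.
Latitude subsquare q = 16; +1 → 17 = r.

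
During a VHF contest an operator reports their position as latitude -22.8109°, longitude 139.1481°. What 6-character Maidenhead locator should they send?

Add 180° to longitude and 90° to latitude: 319.1481, 67.1891.
Field: 319.1481/20 → 15 → P, 67.1891/10 → 6 → G; chars PG.
Square: 19.1481/2 → 9, 7.1891/1 → 7; chars 97.
Subsquare: 1.1481/0.0833333 → 13 → n, 0.1891/0.0416667 → 4 → e; chars ne.

PG97ne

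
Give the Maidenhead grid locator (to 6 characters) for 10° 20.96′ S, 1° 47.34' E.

JH09vp

Shift to the Maidenhead origin (180°W, 90°S): lon 181.7890, lat 79.6507.
Field: lon ⌊181.7890/20⌋ = 9 → J; lat ⌊79.6507/10⌋ = 7 → H.
Square: lon ⌊1.7890/2⌋ = 0; lat ⌊9.6507/1⌋ = 9.
Subsquare: lon ⌊1.7890/0.0833333⌋ = 21 → v; lat ⌊0.6507/0.0416667⌋ = 15 → p.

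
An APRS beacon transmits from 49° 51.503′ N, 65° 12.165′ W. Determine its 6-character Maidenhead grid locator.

FN79ju

Add 180° to longitude and 90° to latitude: 114.7973, 139.8584.
Field (20°×10°, letters A–R): lon ⌊114.7973/20⌋ = 5 → F; lat ⌊139.8584/10⌋ = 13 → N.
Square (2°×1°, digits 0–9): lon ⌊14.7973/2⌋ = 7; lat ⌊9.8584/1⌋ = 9.
Subsquare (5′×2.5′, letters a–x): lon ⌊0.7973/0.0833333⌋ = 9 → j; lat ⌊0.8584/0.0416667⌋ = 20 → u.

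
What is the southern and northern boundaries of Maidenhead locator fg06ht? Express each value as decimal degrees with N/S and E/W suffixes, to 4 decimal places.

23.2083° S, 23.1667° S

Field F=5, G=6: +5·20° lon, +6·10° lat → SW at lon -80°, lat -30°.
Square 0, 6: +0·2° lon, +6·1° lat → SW at lon -80°, lat -24°.
Subsquare h=7, t=19: +7·0.0833333° lon, +19·0.0416667° lat → SW at lon -79.4167°, lat -23.2083°.
Cell spans 0.0833333° lon × 0.0416667° lat.
south 23.2083° S, north 23.1667° S.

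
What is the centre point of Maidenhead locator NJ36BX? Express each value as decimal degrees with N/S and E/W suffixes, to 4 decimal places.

6.9792° N, 86.1250° E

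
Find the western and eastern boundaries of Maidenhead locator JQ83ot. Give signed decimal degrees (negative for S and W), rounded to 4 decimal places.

17.1667, 17.2500

Field J=9, Q=16: +9·20° lon, +16·10° lat → SW at lon 0°, lat 70°.
Square 8, 3: +8·2° lon, +3·1° lat → SW at lon 16°, lat 73°.
Subsquare o=14, t=19: +14·0.0833333° lon, +19·0.0416667° lat → SW at lon 17.1667°, lat 73.7917°.
Cell spans 0.0833333° lon × 0.0416667° lat.
west 17.1667, east 17.2500.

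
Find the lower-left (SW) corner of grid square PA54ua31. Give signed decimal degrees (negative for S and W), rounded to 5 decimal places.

-85.99583, 131.69167

Field P=15, A=0: +15·20° lon, +0·10° lat → SW at lon 120°, lat -90°.
Square 5, 4: +5·2° lon, +4·1° lat → SW at lon 130°, lat -86°.
Subsquare u=20, a=0: +20·0.0833333° lon, +0·0.0416667° lat → SW at lon 131.667°, lat -86°.
Extended square 3, 1: +3·0.00833333° lon, +1·0.00416667° lat → SW at lon 131.692°, lat -85.9958°.
latitude -85.99583, longitude 131.69167.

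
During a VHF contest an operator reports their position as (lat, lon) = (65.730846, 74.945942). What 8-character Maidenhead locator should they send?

Add 180° to longitude and 90° to latitude: 254.94594, 155.73085.
Field: lon ⌊254.94594/20⌋ = 12 → M; lat ⌊155.73085/10⌋ = 15 → P.
Square: lon ⌊14.94594/2⌋ = 7; lat ⌊5.73085/1⌋ = 5.
Subsquare: lon ⌊0.94594/0.0833333⌋ = 11 → l; lat ⌊0.73085/0.0416667⌋ = 17 → r.
Extended square: lon ⌊0.02928/0.00833333⌋ = 3; lat ⌊0.02251/0.00416667⌋ = 5.

MP75lr35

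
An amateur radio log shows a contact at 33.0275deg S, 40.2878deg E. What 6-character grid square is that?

LF06dx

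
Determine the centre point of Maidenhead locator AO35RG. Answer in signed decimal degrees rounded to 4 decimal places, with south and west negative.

55.2708, -172.5417

Field A=0, O=14: +0·20° lon, +14·10° lat → SW at lon -180°, lat 50°.
Square 3, 5: +3·2° lon, +5·1° lat → SW at lon -174°, lat 55°.
Subsquare r=17, g=6: +17·0.0833333° lon, +6·0.0416667° lat → SW at lon -172.583°, lat 55.25°.
Cell spans 0.0833333° lon × 0.0416667° lat. Centre is SW corner plus half of each.
latitude 55.2708, longitude -172.5417.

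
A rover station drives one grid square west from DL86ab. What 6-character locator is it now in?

Longitude subsquare a = 0; −1 → -1, wraps to 23 = x, carry into square.
Longitude square 8; −1 → 7.
The latitude characters are unchanged.

DL76xb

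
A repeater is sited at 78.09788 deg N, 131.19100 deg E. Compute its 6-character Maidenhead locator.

Offset from 180°W / 90°S: lon 311.1910°, lat 168.0979°.
Field: lon ⌊311.1910/20⌋ = 15 → P; lat ⌊168.0979/10⌋ = 16 → Q.
Square: lon ⌊11.1910/2⌋ = 5; lat ⌊8.0979/1⌋ = 8.
Subsquare: lon ⌊1.1910/0.0833333⌋ = 14 → o; lat ⌊0.0979/0.0416667⌋ = 2 → c.

PQ58oc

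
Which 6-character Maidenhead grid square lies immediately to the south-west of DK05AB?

CK95xa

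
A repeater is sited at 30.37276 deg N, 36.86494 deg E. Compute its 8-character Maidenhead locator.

Offset from 180°W / 90°S: lon 216.86494°, lat 120.37276°.
Field: lon ⌊216.86494/20⌋ = 10 → K; lat ⌊120.37276/10⌋ = 12 → M.
Square: lon ⌊16.86494/2⌋ = 8; lat ⌊0.37276/1⌋ = 0.
Subsquare: lon ⌊0.86494/0.0833333⌋ = 10 → k; lat ⌊0.37276/0.0416667⌋ = 8 → i.
Extended square: lon ⌊0.03161/0.00833333⌋ = 3; lat ⌊0.03943/0.00416667⌋ = 9.

KM80ki39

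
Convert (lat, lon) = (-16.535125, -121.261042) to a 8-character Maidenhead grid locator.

CH93il81

Offset from 180°W / 90°S: lon 58.73896°, lat 73.46488°.
Field: lon ⌊58.73896/20⌋ = 2 → C; lat ⌊73.46488/10⌋ = 7 → H.
Square: lon ⌊18.73896/2⌋ = 9; lat ⌊3.46488/1⌋ = 3.
Subsquare: lon ⌊0.73896/0.0833333⌋ = 8 → i; lat ⌊0.46488/0.0416667⌋ = 11 → l.
Extended square: lon ⌊0.07229/0.00833333⌋ = 8; lat ⌊0.00654/0.00416667⌋ = 1.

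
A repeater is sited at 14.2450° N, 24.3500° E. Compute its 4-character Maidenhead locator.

KK24

Add 180° to longitude and 90° to latitude: 204.35, 104.25.
Field: 204.35/20 → 10 → K, 104.25/10 → 10 → K; chars KK.
Square: 4.35/2 → 2, 4.25/1 → 4; chars 24.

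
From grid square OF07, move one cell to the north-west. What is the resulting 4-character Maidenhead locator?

NF98

Longitude square 0; −1 → -1, wraps to 9, carry into field.
Longitude field O = 14; −1 → 13 = N.
Latitude square 7; +1 → 8.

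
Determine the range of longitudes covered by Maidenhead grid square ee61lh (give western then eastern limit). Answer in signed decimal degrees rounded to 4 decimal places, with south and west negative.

-87.0833, -87.0000

Field E=4, E=4: +4·20° lon, +4·10° lat → SW at lon -100°, lat -50°.
Square 6, 1: +6·2° lon, +1·1° lat → SW at lon -88°, lat -49°.
Subsquare l=11, h=7: +11·0.0833333° lon, +7·0.0416667° lat → SW at lon -87.0833°, lat -48.7083°.
Cell spans 0.0833333° lon × 0.0416667° lat.
west -87.0833, east -87.0000.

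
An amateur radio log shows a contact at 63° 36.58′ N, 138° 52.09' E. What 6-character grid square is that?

Add 180° to longitude and 90° to latitude: 318.8682, 153.6097.
Field: lon ⌊318.8682/20⌋ = 15 → P; lat ⌊153.6097/10⌋ = 15 → P.
Square: lon ⌊18.8682/2⌋ = 9; lat ⌊3.6097/1⌋ = 3.
Subsquare: lon ⌊0.8682/0.0833333⌋ = 10 → k; lat ⌊0.6097/0.0416667⌋ = 14 → o.

PP93ko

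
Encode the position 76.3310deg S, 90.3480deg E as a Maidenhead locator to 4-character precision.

NB53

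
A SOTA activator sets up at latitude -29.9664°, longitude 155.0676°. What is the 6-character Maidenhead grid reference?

QG70ma

Shift to the Maidenhead origin (180°W, 90°S): lon 335.0676, lat 60.0336.
Field: 335.0676/20 → 16 → Q, 60.0336/10 → 6 → G; chars QG.
Square: 15.0676/2 → 7, 0.0336/1 → 0; chars 70.
Subsquare: 1.0676/0.0833333 → 12 → m, 0.0336/0.0416667 → 0 → a; chars ma.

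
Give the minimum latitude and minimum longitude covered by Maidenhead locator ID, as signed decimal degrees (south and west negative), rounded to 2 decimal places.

-60.00, -20.00

Field I=8, D=3: +8·20° lon, +3·10° lat → SW at lon -20°, lat -60°.
latitude -60.00, longitude -20.00.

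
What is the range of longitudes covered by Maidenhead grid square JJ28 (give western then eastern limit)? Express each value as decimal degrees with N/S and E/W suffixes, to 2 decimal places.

Field J=9, J=9: +9·20° lon, +9·10° lat → SW at lon 0°, lat 0°.
Square 2, 8: +2·2° lon, +8·1° lat → SW at lon 4°, lat 8°.
Cell spans 2° lon × 1° lat.
west 4.00° E, east 6.00° E.

4.00° E, 6.00° E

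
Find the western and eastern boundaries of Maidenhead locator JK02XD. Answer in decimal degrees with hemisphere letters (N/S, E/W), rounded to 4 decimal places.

1.9167° E, 2.0000° E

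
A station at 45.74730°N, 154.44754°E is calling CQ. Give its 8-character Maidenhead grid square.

QN75fr39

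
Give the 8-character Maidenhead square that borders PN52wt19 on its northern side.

PN52wu10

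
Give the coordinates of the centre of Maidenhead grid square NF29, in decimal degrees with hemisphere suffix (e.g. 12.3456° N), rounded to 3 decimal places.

Field N=13, F=5: +13·20° lon, +5·10° lat → SW at lon 80°, lat -40°.
Square 2, 9: +2·2° lon, +9·1° lat → SW at lon 84°, lat -31°.
Cell spans 2° lon × 1° lat. Centre is SW corner plus half of each.
latitude 30.500° S, longitude 85.000° E.

30.500° S, 85.000° E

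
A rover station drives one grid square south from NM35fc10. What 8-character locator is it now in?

NM35fb19

Latitude extended square 0; −1 → -1, wraps to 9, carry into subsquare.
Latitude subsquare c = 2; −1 → 1 = b.
The longitude characters are unchanged.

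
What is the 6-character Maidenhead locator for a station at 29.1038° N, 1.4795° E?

JL09rc

Offset from 180°W / 90°S: lon 181.4795°, lat 119.1038°.
Field (20°×10°, letters A–R): lon ⌊181.4795/20⌋ = 9 → J; lat ⌊119.1038/10⌋ = 11 → L.
Square (2°×1°, digits 0–9): lon ⌊1.4795/2⌋ = 0; lat ⌊9.1038/1⌋ = 9.
Subsquare (5′×2.5′, letters a–x): lon ⌊1.4795/0.0833333⌋ = 17 → r; lat ⌊0.1038/0.0416667⌋ = 2 → c.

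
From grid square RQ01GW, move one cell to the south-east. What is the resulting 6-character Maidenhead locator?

RQ01hv

Longitude subsquare g = 6; +1 → 7 = h.
Latitude subsquare w = 22; −1 → 21 = v.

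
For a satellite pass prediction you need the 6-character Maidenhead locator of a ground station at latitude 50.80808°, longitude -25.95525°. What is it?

HO70at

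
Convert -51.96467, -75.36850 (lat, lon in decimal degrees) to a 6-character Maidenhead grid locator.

FD28ha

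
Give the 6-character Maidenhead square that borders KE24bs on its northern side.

KE24bt

Latitude subsquare s = 18; +1 → 19 = t.
The longitude characters are unchanged.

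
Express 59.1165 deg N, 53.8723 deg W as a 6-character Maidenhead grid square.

Shift to the Maidenhead origin (180°W, 90°S): lon 126.1277, lat 149.1165.
Field: 126.1277/20 → 6 → G, 149.1165/10 → 14 → O; chars GO.
Square: 6.1277/2 → 3, 9.1165/1 → 9; chars 39.
Subsquare: 0.1277/0.0833333 → 1 → b, 0.1165/0.0416667 → 2 → c; chars bc.

GO39bc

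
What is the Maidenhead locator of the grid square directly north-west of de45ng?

Longitude subsquare n = 13; −1 → 12 = m.
Latitude subsquare g = 6; +1 → 7 = h.

DE45mh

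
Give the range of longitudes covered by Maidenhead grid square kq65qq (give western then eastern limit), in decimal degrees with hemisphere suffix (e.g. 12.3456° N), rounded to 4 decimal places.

33.3333° E, 33.4167° E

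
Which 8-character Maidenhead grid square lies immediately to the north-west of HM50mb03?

Longitude extended square 0; −1 → -1, wraps to 9, carry into subsquare.
Longitude subsquare m = 12; −1 → 11 = l.
Latitude extended square 3; +1 → 4.

HM50lb94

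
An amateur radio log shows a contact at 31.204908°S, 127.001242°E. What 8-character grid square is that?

PF38mt00

Offset from 180°W / 90°S: lon 307.00124°, lat 58.79509°.
Field: 307.00124/20 → 15 → P, 58.79509/10 → 5 → F; chars PF.
Square: 7.00124/2 → 3, 8.79509/1 → 8; chars 38.
Subsquare: 1.00124/0.0833333 → 12 → m, 0.79509/0.0416667 → 19 → t; chars mt.
Extended square: 0.00124/0.00833333 → 0, 0.00343/0.00416667 → 0; chars 00.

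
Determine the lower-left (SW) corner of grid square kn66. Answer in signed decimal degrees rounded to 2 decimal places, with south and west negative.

Field K=10, N=13: +10·20° lon, +13·10° lat → SW at lon 20°, lat 40°.
Square 6, 6: +6·2° lon, +6·1° lat → SW at lon 32°, lat 46°.
latitude 46.00, longitude 32.00.

46.00, 32.00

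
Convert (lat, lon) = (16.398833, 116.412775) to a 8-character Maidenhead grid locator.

OK86ej95

Add 180° to longitude and 90° to latitude: 296.41278, 106.39883.
Field: lon ⌊296.41278/20⌋ = 14 → O; lat ⌊106.39883/10⌋ = 10 → K.
Square: lon ⌊16.41278/2⌋ = 8; lat ⌊6.39883/1⌋ = 6.
Subsquare: lon ⌊0.41278/0.0833333⌋ = 4 → e; lat ⌊0.39883/0.0416667⌋ = 9 → j.
Extended square: lon ⌊0.07944/0.00833333⌋ = 9; lat ⌊0.02383/0.00416667⌋ = 5.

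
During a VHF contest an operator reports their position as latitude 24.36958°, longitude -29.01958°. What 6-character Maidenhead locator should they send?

HL54li

Offset from 180°W / 90°S: lon 150.9804°, lat 114.3696°.
Field (20°×10°, letters A–R): lon ⌊150.9804/20⌋ = 7 → H; lat ⌊114.3696/10⌋ = 11 → L.
Square (2°×1°, digits 0–9): lon ⌊10.9804/2⌋ = 5; lat ⌊4.3696/1⌋ = 4.
Subsquare (5′×2.5′, letters a–x): lon ⌊0.9804/0.0833333⌋ = 11 → l; lat ⌊0.3696/0.0416667⌋ = 8 → i.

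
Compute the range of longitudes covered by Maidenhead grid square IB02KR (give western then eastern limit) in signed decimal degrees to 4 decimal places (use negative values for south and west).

-19.1667, -19.0833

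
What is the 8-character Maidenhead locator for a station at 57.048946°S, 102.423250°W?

Shift to the Maidenhead origin (180°W, 90°S): lon 77.57675, lat 32.95105.
Field: lon ⌊77.57675/20⌋ = 3 → D; lat ⌊32.95105/10⌋ = 3 → D.
Square: lon ⌊17.57675/2⌋ = 8; lat ⌊2.95105/1⌋ = 2.
Subsquare: lon ⌊1.57675/0.0833333⌋ = 18 → s; lat ⌊0.95105/0.0416667⌋ = 22 → w.
Extended square: lon ⌊0.07675/0.00833333⌋ = 9; lat ⌊0.03439/0.00416667⌋ = 8.

DD82sw98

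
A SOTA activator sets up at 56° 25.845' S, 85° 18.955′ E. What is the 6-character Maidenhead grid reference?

ND23pn

Offset from 180°W / 90°S: lon 265.3159°, lat 33.5692°.
Field: 265.3159/20 → 13 → N, 33.5692/10 → 3 → D; chars ND.
Square: 5.3159/2 → 2, 3.5692/1 → 3; chars 23.
Subsquare: 1.3159/0.0833333 → 15 → p, 0.5692/0.0416667 → 13 → n; chars pn.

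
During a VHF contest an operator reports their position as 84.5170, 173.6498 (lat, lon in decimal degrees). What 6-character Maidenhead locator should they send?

RR64tm

Offset from 180°W / 90°S: lon 353.6498°, lat 174.5170°.
Field: lon ⌊353.6498/20⌋ = 17 → R; lat ⌊174.5170/10⌋ = 17 → R.
Square: lon ⌊13.6498/2⌋ = 6; lat ⌊4.5170/1⌋ = 4.
Subsquare: lon ⌊1.6498/0.0833333⌋ = 19 → t; lat ⌊0.5170/0.0416667⌋ = 12 → m.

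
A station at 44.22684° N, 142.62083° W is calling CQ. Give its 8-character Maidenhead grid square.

Shift to the Maidenhead origin (180°W, 90°S): lon 37.37917, lat 134.22684.
Field: lon ⌊37.37917/20⌋ = 1 → B; lat ⌊134.22684/10⌋ = 13 → N.
Square: lon ⌊17.37917/2⌋ = 8; lat ⌊4.22684/1⌋ = 4.
Subsquare: lon ⌊1.37917/0.0833333⌋ = 16 → q; lat ⌊0.22684/0.0416667⌋ = 5 → f.
Extended square: lon ⌊0.04584/0.00833333⌋ = 5; lat ⌊0.01851/0.00416667⌋ = 4.

BN84qf54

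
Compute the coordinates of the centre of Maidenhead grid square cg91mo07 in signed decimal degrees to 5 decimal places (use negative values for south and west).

-28.38542, -120.99583

Field C=2, G=6: +2·20° lon, +6·10° lat → SW at lon -140°, lat -30°.
Square 9, 1: +9·2° lon, +1·1° lat → SW at lon -122°, lat -29°.
Subsquare m=12, o=14: +12·0.0833333° lon, +14·0.0416667° lat → SW at lon -121°, lat -28.4167°.
Extended square 0, 7: +0·0.00833333° lon, +7·0.00416667° lat → SW at lon -121°, lat -28.3875°.
Cell spans 0.00833333° lon × 0.00416667° lat. Centre is SW corner plus half of each.
latitude -28.38542, longitude -120.99583.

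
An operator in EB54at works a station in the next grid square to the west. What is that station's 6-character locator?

EB44xt

Longitude subsquare a = 0; −1 → -1, wraps to 23 = x, carry into square.
Longitude square 5; −1 → 4.
The latitude characters are unchanged.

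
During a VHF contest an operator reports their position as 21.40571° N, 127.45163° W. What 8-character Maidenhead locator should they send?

Offset from 180°W / 90°S: lon 52.54837°, lat 111.40571°.
Field (20°×10°, letters A–R): lon ⌊52.54837/20⌋ = 2 → C; lat ⌊111.40571/10⌋ = 11 → L.
Square (2°×1°, digits 0–9): lon ⌊12.54837/2⌋ = 6; lat ⌊1.40571/1⌋ = 1.
Subsquare (5′×2.5′, letters a–x): lon ⌊0.54837/0.0833333⌋ = 6 → g; lat ⌊0.40571/0.0416667⌋ = 9 → j.
Extended square (30″×15″, digits 0–9): lon ⌊0.04837/0.00833333⌋ = 5; lat ⌊0.03071/0.00416667⌋ = 7.

CL61gj57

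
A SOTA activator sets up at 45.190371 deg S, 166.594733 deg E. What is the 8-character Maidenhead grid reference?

Shift to the Maidenhead origin (180°W, 90°S): lon 346.59473, lat 44.80963.
Field: 346.59473/20 → 17 → R, 44.80963/10 → 4 → E; chars RE.
Square: 6.59473/2 → 3, 4.80963/1 → 4; chars 34.
Subsquare: 0.59473/0.0833333 → 7 → h, 0.80963/0.0416667 → 19 → t; chars ht.
Extended square: 0.01140/0.00833333 → 1, 0.01796/0.00416667 → 4; chars 14.

RE34ht14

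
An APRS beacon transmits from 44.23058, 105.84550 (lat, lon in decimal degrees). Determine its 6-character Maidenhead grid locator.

ON24wf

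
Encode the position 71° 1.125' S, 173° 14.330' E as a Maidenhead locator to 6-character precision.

Shift to the Maidenhead origin (180°W, 90°S): lon 353.2388, lat 18.9813.
Field: lon ⌊353.2388/20⌋ = 17 → R; lat ⌊18.9813/10⌋ = 1 → B.
Square: lon ⌊13.2388/2⌋ = 6; lat ⌊8.9813/1⌋ = 8.
Subsquare: lon ⌊1.2388/0.0833333⌋ = 14 → o; lat ⌊0.9813/0.0416667⌋ = 23 → x.

RB68ox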